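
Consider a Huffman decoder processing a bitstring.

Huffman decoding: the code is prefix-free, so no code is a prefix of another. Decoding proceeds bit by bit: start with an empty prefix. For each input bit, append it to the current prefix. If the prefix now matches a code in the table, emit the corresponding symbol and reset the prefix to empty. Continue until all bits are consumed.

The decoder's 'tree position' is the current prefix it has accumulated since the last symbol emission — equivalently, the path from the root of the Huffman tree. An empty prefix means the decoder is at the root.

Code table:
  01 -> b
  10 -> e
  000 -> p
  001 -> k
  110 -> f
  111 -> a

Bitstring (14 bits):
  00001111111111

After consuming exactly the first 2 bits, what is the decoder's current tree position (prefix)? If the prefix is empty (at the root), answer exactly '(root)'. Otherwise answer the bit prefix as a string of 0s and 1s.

Bit 0: prefix='0' (no match yet)
Bit 1: prefix='00' (no match yet)

Answer: 00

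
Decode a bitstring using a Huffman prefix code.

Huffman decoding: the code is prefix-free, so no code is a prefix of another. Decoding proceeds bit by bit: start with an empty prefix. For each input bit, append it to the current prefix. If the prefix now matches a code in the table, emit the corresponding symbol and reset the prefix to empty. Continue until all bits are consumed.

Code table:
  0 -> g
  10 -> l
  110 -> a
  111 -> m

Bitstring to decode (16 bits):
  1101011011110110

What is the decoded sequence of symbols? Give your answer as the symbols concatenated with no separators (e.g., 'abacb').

Bit 0: prefix='1' (no match yet)
Bit 1: prefix='11' (no match yet)
Bit 2: prefix='110' -> emit 'a', reset
Bit 3: prefix='1' (no match yet)
Bit 4: prefix='10' -> emit 'l', reset
Bit 5: prefix='1' (no match yet)
Bit 6: prefix='11' (no match yet)
Bit 7: prefix='110' -> emit 'a', reset
Bit 8: prefix='1' (no match yet)
Bit 9: prefix='11' (no match yet)
Bit 10: prefix='111' -> emit 'm', reset
Bit 11: prefix='1' (no match yet)
Bit 12: prefix='10' -> emit 'l', reset
Bit 13: prefix='1' (no match yet)
Bit 14: prefix='11' (no match yet)
Bit 15: prefix='110' -> emit 'a', reset

Answer: alamla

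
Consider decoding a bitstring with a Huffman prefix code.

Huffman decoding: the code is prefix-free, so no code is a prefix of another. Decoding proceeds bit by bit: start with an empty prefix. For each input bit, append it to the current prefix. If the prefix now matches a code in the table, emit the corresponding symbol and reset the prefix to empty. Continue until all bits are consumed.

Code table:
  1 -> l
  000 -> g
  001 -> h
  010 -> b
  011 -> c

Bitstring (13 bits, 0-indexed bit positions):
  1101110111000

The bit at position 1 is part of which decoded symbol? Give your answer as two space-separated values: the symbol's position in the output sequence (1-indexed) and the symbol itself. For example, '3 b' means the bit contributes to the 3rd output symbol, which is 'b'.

Bit 0: prefix='1' -> emit 'l', reset
Bit 1: prefix='1' -> emit 'l', reset
Bit 2: prefix='0' (no match yet)
Bit 3: prefix='01' (no match yet)
Bit 4: prefix='011' -> emit 'c', reset
Bit 5: prefix='1' -> emit 'l', reset

Answer: 2 l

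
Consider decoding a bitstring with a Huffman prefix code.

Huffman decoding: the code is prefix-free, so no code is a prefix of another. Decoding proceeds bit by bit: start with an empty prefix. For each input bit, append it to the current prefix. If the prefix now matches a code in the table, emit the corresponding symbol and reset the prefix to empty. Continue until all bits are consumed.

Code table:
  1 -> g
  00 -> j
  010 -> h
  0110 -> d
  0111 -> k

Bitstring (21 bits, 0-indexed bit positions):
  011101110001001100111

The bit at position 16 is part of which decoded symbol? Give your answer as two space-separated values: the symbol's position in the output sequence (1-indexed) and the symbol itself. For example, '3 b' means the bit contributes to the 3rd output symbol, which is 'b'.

Bit 0: prefix='0' (no match yet)
Bit 1: prefix='01' (no match yet)
Bit 2: prefix='011' (no match yet)
Bit 3: prefix='0111' -> emit 'k', reset
Bit 4: prefix='0' (no match yet)
Bit 5: prefix='01' (no match yet)
Bit 6: prefix='011' (no match yet)
Bit 7: prefix='0111' -> emit 'k', reset
Bit 8: prefix='0' (no match yet)
Bit 9: prefix='00' -> emit 'j', reset
Bit 10: prefix='0' (no match yet)
Bit 11: prefix='01' (no match yet)
Bit 12: prefix='010' -> emit 'h', reset
Bit 13: prefix='0' (no match yet)
Bit 14: prefix='01' (no match yet)
Bit 15: prefix='011' (no match yet)
Bit 16: prefix='0110' -> emit 'd', reset
Bit 17: prefix='0' (no match yet)
Bit 18: prefix='01' (no match yet)
Bit 19: prefix='011' (no match yet)
Bit 20: prefix='0111' -> emit 'k', reset

Answer: 5 d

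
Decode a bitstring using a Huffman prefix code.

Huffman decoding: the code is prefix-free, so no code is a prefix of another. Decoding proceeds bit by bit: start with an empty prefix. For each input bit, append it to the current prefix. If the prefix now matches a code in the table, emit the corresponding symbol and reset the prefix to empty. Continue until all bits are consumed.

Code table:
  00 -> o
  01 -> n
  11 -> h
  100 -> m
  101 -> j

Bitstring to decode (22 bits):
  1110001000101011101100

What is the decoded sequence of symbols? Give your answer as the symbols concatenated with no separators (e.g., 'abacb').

Bit 0: prefix='1' (no match yet)
Bit 1: prefix='11' -> emit 'h', reset
Bit 2: prefix='1' (no match yet)
Bit 3: prefix='10' (no match yet)
Bit 4: prefix='100' -> emit 'm', reset
Bit 5: prefix='0' (no match yet)
Bit 6: prefix='01' -> emit 'n', reset
Bit 7: prefix='0' (no match yet)
Bit 8: prefix='00' -> emit 'o', reset
Bit 9: prefix='0' (no match yet)
Bit 10: prefix='01' -> emit 'n', reset
Bit 11: prefix='0' (no match yet)
Bit 12: prefix='01' -> emit 'n', reset
Bit 13: prefix='0' (no match yet)
Bit 14: prefix='01' -> emit 'n', reset
Bit 15: prefix='1' (no match yet)
Bit 16: prefix='11' -> emit 'h', reset
Bit 17: prefix='0' (no match yet)
Bit 18: prefix='01' -> emit 'n', reset
Bit 19: prefix='1' (no match yet)
Bit 20: prefix='10' (no match yet)
Bit 21: prefix='100' -> emit 'm', reset

Answer: hmnonnnhnm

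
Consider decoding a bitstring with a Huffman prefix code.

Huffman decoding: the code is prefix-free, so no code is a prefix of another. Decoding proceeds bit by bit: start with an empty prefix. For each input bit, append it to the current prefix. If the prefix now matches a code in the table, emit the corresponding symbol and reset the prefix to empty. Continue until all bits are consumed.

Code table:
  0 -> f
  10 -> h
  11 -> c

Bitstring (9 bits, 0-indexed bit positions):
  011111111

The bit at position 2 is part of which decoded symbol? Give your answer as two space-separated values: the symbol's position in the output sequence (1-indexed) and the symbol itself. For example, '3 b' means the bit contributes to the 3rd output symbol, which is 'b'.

Answer: 2 c

Derivation:
Bit 0: prefix='0' -> emit 'f', reset
Bit 1: prefix='1' (no match yet)
Bit 2: prefix='11' -> emit 'c', reset
Bit 3: prefix='1' (no match yet)
Bit 4: prefix='11' -> emit 'c', reset
Bit 5: prefix='1' (no match yet)
Bit 6: prefix='11' -> emit 'c', reset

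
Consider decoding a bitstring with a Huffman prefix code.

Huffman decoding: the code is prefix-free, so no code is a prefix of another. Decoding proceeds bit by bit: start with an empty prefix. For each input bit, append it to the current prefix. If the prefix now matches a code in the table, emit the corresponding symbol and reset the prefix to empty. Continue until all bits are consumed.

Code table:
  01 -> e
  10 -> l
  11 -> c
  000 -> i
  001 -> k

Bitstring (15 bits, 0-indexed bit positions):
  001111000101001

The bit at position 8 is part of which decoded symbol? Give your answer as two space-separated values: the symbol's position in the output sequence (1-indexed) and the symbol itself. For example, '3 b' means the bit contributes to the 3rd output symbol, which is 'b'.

Bit 0: prefix='0' (no match yet)
Bit 1: prefix='00' (no match yet)
Bit 2: prefix='001' -> emit 'k', reset
Bit 3: prefix='1' (no match yet)
Bit 4: prefix='11' -> emit 'c', reset
Bit 5: prefix='1' (no match yet)
Bit 6: prefix='10' -> emit 'l', reset
Bit 7: prefix='0' (no match yet)
Bit 8: prefix='00' (no match yet)
Bit 9: prefix='001' -> emit 'k', reset
Bit 10: prefix='0' (no match yet)
Bit 11: prefix='01' -> emit 'e', reset
Bit 12: prefix='0' (no match yet)

Answer: 4 k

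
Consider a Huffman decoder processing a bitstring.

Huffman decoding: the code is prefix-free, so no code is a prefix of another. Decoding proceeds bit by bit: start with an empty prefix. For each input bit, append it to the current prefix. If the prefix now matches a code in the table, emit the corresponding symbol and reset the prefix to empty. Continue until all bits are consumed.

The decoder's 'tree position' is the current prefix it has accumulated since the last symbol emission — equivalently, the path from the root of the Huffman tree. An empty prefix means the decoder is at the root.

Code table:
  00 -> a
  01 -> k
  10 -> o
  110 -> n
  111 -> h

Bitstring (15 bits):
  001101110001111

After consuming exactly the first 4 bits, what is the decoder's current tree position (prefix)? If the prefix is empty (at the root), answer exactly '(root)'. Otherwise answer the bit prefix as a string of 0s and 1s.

Bit 0: prefix='0' (no match yet)
Bit 1: prefix='00' -> emit 'a', reset
Bit 2: prefix='1' (no match yet)
Bit 3: prefix='11' (no match yet)

Answer: 11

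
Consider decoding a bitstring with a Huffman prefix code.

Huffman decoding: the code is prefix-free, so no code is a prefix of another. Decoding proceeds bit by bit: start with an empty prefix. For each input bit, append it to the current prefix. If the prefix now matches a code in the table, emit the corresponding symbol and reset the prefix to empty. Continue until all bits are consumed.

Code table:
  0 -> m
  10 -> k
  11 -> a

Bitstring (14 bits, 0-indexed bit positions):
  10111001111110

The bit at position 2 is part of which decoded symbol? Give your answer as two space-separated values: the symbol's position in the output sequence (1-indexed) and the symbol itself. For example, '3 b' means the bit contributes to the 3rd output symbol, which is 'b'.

Answer: 2 a

Derivation:
Bit 0: prefix='1' (no match yet)
Bit 1: prefix='10' -> emit 'k', reset
Bit 2: prefix='1' (no match yet)
Bit 3: prefix='11' -> emit 'a', reset
Bit 4: prefix='1' (no match yet)
Bit 5: prefix='10' -> emit 'k', reset
Bit 6: prefix='0' -> emit 'm', reset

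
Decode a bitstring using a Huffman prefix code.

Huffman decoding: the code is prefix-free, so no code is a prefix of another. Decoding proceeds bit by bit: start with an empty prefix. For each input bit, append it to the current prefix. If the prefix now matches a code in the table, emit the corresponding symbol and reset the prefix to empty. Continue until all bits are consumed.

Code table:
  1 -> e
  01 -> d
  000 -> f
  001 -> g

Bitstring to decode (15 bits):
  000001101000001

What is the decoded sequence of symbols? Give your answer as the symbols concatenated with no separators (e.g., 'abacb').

Answer: fgedfg

Derivation:
Bit 0: prefix='0' (no match yet)
Bit 1: prefix='00' (no match yet)
Bit 2: prefix='000' -> emit 'f', reset
Bit 3: prefix='0' (no match yet)
Bit 4: prefix='00' (no match yet)
Bit 5: prefix='001' -> emit 'g', reset
Bit 6: prefix='1' -> emit 'e', reset
Bit 7: prefix='0' (no match yet)
Bit 8: prefix='01' -> emit 'd', reset
Bit 9: prefix='0' (no match yet)
Bit 10: prefix='00' (no match yet)
Bit 11: prefix='000' -> emit 'f', reset
Bit 12: prefix='0' (no match yet)
Bit 13: prefix='00' (no match yet)
Bit 14: prefix='001' -> emit 'g', reset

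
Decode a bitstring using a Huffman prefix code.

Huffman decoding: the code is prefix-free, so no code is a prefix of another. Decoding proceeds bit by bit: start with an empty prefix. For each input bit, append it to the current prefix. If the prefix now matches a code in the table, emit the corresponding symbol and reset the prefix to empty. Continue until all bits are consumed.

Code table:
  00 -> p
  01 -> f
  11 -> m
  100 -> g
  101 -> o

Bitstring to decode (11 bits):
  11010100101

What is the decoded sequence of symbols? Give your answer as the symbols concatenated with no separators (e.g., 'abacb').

Bit 0: prefix='1' (no match yet)
Bit 1: prefix='11' -> emit 'm', reset
Bit 2: prefix='0' (no match yet)
Bit 3: prefix='01' -> emit 'f', reset
Bit 4: prefix='0' (no match yet)
Bit 5: prefix='01' -> emit 'f', reset
Bit 6: prefix='0' (no match yet)
Bit 7: prefix='00' -> emit 'p', reset
Bit 8: prefix='1' (no match yet)
Bit 9: prefix='10' (no match yet)
Bit 10: prefix='101' -> emit 'o', reset

Answer: mffpo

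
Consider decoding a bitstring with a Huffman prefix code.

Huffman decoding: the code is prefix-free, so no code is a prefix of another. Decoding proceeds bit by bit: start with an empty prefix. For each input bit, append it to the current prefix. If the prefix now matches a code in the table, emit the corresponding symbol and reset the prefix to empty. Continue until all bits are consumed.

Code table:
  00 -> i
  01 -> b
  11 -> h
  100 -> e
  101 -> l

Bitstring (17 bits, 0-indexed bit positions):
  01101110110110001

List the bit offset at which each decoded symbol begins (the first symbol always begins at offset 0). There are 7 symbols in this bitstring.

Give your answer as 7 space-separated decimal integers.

Answer: 0 2 5 7 9 12 15

Derivation:
Bit 0: prefix='0' (no match yet)
Bit 1: prefix='01' -> emit 'b', reset
Bit 2: prefix='1' (no match yet)
Bit 3: prefix='10' (no match yet)
Bit 4: prefix='101' -> emit 'l', reset
Bit 5: prefix='1' (no match yet)
Bit 6: prefix='11' -> emit 'h', reset
Bit 7: prefix='0' (no match yet)
Bit 8: prefix='01' -> emit 'b', reset
Bit 9: prefix='1' (no match yet)
Bit 10: prefix='10' (no match yet)
Bit 11: prefix='101' -> emit 'l', reset
Bit 12: prefix='1' (no match yet)
Bit 13: prefix='10' (no match yet)
Bit 14: prefix='100' -> emit 'e', reset
Bit 15: prefix='0' (no match yet)
Bit 16: prefix='01' -> emit 'b', reset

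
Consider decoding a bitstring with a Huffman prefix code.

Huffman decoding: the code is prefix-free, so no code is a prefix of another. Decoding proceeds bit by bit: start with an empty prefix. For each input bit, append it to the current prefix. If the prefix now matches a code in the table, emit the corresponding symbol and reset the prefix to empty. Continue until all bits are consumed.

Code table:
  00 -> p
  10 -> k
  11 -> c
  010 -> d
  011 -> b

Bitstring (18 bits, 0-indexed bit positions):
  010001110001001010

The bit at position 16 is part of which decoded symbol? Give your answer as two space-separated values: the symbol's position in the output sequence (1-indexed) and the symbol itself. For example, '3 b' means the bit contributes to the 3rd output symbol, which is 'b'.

Bit 0: prefix='0' (no match yet)
Bit 1: prefix='01' (no match yet)
Bit 2: prefix='010' -> emit 'd', reset
Bit 3: prefix='0' (no match yet)
Bit 4: prefix='00' -> emit 'p', reset
Bit 5: prefix='1' (no match yet)
Bit 6: prefix='11' -> emit 'c', reset
Bit 7: prefix='1' (no match yet)
Bit 8: prefix='10' -> emit 'k', reset
Bit 9: prefix='0' (no match yet)
Bit 10: prefix='00' -> emit 'p', reset
Bit 11: prefix='1' (no match yet)
Bit 12: prefix='10' -> emit 'k', reset
Bit 13: prefix='0' (no match yet)
Bit 14: prefix='01' (no match yet)
Bit 15: prefix='010' -> emit 'd', reset
Bit 16: prefix='1' (no match yet)
Bit 17: prefix='10' -> emit 'k', reset

Answer: 8 k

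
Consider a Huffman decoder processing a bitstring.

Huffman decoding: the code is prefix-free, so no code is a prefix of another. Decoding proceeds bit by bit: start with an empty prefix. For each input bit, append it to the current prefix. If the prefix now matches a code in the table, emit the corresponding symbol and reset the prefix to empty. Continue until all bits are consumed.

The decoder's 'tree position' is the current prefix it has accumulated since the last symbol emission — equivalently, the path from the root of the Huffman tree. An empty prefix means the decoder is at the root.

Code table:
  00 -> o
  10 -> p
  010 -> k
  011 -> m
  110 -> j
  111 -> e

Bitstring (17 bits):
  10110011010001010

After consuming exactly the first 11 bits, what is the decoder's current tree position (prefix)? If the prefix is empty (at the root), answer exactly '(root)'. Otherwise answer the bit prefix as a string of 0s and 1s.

Bit 0: prefix='1' (no match yet)
Bit 1: prefix='10' -> emit 'p', reset
Bit 2: prefix='1' (no match yet)
Bit 3: prefix='11' (no match yet)
Bit 4: prefix='110' -> emit 'j', reset
Bit 5: prefix='0' (no match yet)
Bit 6: prefix='01' (no match yet)
Bit 7: prefix='011' -> emit 'm', reset
Bit 8: prefix='0' (no match yet)
Bit 9: prefix='01' (no match yet)
Bit 10: prefix='010' -> emit 'k', reset

Answer: (root)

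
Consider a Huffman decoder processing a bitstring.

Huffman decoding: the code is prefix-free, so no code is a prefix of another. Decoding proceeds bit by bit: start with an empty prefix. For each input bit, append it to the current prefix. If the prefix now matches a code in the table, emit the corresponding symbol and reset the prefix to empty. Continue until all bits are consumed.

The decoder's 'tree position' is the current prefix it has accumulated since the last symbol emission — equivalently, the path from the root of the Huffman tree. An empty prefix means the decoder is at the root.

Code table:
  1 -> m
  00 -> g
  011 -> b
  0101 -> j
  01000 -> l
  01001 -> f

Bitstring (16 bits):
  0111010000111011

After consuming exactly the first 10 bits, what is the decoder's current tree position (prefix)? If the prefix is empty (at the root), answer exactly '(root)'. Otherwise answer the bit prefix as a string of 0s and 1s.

Answer: 0

Derivation:
Bit 0: prefix='0' (no match yet)
Bit 1: prefix='01' (no match yet)
Bit 2: prefix='011' -> emit 'b', reset
Bit 3: prefix='1' -> emit 'm', reset
Bit 4: prefix='0' (no match yet)
Bit 5: prefix='01' (no match yet)
Bit 6: prefix='010' (no match yet)
Bit 7: prefix='0100' (no match yet)
Bit 8: prefix='01000' -> emit 'l', reset
Bit 9: prefix='0' (no match yet)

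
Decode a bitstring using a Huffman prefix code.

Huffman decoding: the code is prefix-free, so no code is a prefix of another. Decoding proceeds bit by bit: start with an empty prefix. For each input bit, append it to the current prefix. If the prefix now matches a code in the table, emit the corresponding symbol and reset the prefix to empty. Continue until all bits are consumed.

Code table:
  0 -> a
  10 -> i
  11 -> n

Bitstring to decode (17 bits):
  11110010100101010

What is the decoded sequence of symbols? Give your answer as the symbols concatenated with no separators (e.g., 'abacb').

Answer: nnaaiiaiii

Derivation:
Bit 0: prefix='1' (no match yet)
Bit 1: prefix='11' -> emit 'n', reset
Bit 2: prefix='1' (no match yet)
Bit 3: prefix='11' -> emit 'n', reset
Bit 4: prefix='0' -> emit 'a', reset
Bit 5: prefix='0' -> emit 'a', reset
Bit 6: prefix='1' (no match yet)
Bit 7: prefix='10' -> emit 'i', reset
Bit 8: prefix='1' (no match yet)
Bit 9: prefix='10' -> emit 'i', reset
Bit 10: prefix='0' -> emit 'a', reset
Bit 11: prefix='1' (no match yet)
Bit 12: prefix='10' -> emit 'i', reset
Bit 13: prefix='1' (no match yet)
Bit 14: prefix='10' -> emit 'i', reset
Bit 15: prefix='1' (no match yet)
Bit 16: prefix='10' -> emit 'i', reset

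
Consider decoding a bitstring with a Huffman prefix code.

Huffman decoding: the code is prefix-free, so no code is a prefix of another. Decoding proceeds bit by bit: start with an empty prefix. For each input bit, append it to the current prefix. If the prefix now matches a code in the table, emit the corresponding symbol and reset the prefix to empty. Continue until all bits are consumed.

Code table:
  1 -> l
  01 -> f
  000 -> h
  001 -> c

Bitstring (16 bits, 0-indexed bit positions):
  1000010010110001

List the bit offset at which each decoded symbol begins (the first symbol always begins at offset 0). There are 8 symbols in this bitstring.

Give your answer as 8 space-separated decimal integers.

Answer: 0 1 4 6 9 11 12 15

Derivation:
Bit 0: prefix='1' -> emit 'l', reset
Bit 1: prefix='0' (no match yet)
Bit 2: prefix='00' (no match yet)
Bit 3: prefix='000' -> emit 'h', reset
Bit 4: prefix='0' (no match yet)
Bit 5: prefix='01' -> emit 'f', reset
Bit 6: prefix='0' (no match yet)
Bit 7: prefix='00' (no match yet)
Bit 8: prefix='001' -> emit 'c', reset
Bit 9: prefix='0' (no match yet)
Bit 10: prefix='01' -> emit 'f', reset
Bit 11: prefix='1' -> emit 'l', reset
Bit 12: prefix='0' (no match yet)
Bit 13: prefix='00' (no match yet)
Bit 14: prefix='000' -> emit 'h', reset
Bit 15: prefix='1' -> emit 'l', reset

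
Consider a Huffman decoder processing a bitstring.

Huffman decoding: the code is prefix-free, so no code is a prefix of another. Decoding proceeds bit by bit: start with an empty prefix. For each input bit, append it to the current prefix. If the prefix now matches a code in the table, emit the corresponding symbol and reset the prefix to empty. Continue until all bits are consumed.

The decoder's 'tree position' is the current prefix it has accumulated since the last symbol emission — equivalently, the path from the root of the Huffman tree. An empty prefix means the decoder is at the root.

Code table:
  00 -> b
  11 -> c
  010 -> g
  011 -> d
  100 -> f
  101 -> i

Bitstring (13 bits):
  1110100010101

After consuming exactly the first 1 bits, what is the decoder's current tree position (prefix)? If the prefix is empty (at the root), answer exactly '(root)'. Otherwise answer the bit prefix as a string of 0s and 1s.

Bit 0: prefix='1' (no match yet)

Answer: 1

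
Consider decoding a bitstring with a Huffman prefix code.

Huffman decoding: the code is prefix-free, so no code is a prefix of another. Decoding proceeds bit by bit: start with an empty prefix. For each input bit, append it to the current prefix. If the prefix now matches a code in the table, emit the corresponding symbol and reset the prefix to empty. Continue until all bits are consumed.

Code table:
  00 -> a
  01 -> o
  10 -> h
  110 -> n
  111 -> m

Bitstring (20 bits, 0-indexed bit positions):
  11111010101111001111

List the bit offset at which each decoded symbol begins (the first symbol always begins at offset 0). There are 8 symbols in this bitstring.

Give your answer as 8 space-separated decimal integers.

Bit 0: prefix='1' (no match yet)
Bit 1: prefix='11' (no match yet)
Bit 2: prefix='111' -> emit 'm', reset
Bit 3: prefix='1' (no match yet)
Bit 4: prefix='11' (no match yet)
Bit 5: prefix='110' -> emit 'n', reset
Bit 6: prefix='1' (no match yet)
Bit 7: prefix='10' -> emit 'h', reset
Bit 8: prefix='1' (no match yet)
Bit 9: prefix='10' -> emit 'h', reset
Bit 10: prefix='1' (no match yet)
Bit 11: prefix='11' (no match yet)
Bit 12: prefix='111' -> emit 'm', reset
Bit 13: prefix='1' (no match yet)
Bit 14: prefix='10' -> emit 'h', reset
Bit 15: prefix='0' (no match yet)
Bit 16: prefix='01' -> emit 'o', reset
Bit 17: prefix='1' (no match yet)
Bit 18: prefix='11' (no match yet)
Bit 19: prefix='111' -> emit 'm', reset

Answer: 0 3 6 8 10 13 15 17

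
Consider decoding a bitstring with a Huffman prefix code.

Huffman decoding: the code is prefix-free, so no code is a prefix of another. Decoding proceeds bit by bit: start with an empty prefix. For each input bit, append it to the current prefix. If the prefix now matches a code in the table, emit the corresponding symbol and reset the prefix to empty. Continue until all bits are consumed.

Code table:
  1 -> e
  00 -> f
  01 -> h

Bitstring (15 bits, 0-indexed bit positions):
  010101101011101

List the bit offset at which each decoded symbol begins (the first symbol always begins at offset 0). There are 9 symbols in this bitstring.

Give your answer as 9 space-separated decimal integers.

Bit 0: prefix='0' (no match yet)
Bit 1: prefix='01' -> emit 'h', reset
Bit 2: prefix='0' (no match yet)
Bit 3: prefix='01' -> emit 'h', reset
Bit 4: prefix='0' (no match yet)
Bit 5: prefix='01' -> emit 'h', reset
Bit 6: prefix='1' -> emit 'e', reset
Bit 7: prefix='0' (no match yet)
Bit 8: prefix='01' -> emit 'h', reset
Bit 9: prefix='0' (no match yet)
Bit 10: prefix='01' -> emit 'h', reset
Bit 11: prefix='1' -> emit 'e', reset
Bit 12: prefix='1' -> emit 'e', reset
Bit 13: prefix='0' (no match yet)
Bit 14: prefix='01' -> emit 'h', reset

Answer: 0 2 4 6 7 9 11 12 13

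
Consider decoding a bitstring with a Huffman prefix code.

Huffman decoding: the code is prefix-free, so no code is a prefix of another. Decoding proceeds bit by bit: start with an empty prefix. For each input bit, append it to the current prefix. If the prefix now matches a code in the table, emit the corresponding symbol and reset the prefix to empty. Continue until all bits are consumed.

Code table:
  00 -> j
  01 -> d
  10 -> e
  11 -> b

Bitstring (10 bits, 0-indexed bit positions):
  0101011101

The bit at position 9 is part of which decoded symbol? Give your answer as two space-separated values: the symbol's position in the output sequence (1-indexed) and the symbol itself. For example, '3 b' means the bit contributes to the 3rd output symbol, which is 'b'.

Answer: 5 d

Derivation:
Bit 0: prefix='0' (no match yet)
Bit 1: prefix='01' -> emit 'd', reset
Bit 2: prefix='0' (no match yet)
Bit 3: prefix='01' -> emit 'd', reset
Bit 4: prefix='0' (no match yet)
Bit 5: prefix='01' -> emit 'd', reset
Bit 6: prefix='1' (no match yet)
Bit 7: prefix='11' -> emit 'b', reset
Bit 8: prefix='0' (no match yet)
Bit 9: prefix='01' -> emit 'd', reset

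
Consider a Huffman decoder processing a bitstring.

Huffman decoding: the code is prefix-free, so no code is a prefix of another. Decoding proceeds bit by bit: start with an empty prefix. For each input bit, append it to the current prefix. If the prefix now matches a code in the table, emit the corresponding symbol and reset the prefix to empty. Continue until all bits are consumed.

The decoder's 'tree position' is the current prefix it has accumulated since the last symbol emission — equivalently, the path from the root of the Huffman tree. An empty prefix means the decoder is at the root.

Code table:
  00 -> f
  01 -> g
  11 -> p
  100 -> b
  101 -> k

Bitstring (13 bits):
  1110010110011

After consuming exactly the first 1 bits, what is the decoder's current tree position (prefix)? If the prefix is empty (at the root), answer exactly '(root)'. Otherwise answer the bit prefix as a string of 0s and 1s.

Bit 0: prefix='1' (no match yet)

Answer: 1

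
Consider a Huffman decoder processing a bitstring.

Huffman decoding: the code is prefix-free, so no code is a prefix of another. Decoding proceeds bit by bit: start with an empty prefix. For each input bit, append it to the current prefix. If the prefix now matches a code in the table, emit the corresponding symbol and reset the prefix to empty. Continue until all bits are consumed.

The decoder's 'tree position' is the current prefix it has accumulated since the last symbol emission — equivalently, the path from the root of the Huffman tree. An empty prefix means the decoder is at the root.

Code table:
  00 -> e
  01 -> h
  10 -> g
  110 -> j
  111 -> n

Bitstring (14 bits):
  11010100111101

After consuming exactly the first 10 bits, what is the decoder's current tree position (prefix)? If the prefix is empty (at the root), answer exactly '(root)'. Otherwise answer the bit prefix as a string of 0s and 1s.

Answer: 1

Derivation:
Bit 0: prefix='1' (no match yet)
Bit 1: prefix='11' (no match yet)
Bit 2: prefix='110' -> emit 'j', reset
Bit 3: prefix='1' (no match yet)
Bit 4: prefix='10' -> emit 'g', reset
Bit 5: prefix='1' (no match yet)
Bit 6: prefix='10' -> emit 'g', reset
Bit 7: prefix='0' (no match yet)
Bit 8: prefix='01' -> emit 'h', reset
Bit 9: prefix='1' (no match yet)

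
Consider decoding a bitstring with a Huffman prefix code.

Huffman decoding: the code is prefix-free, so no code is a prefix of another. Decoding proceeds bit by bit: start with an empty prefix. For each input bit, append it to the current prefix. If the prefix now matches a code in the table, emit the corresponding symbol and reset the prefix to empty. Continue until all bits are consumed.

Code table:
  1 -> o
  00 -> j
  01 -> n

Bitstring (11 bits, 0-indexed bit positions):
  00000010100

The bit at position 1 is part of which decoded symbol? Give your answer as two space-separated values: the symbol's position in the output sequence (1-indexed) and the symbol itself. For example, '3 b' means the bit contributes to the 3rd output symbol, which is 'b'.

Answer: 1 j

Derivation:
Bit 0: prefix='0' (no match yet)
Bit 1: prefix='00' -> emit 'j', reset
Bit 2: prefix='0' (no match yet)
Bit 3: prefix='00' -> emit 'j', reset
Bit 4: prefix='0' (no match yet)
Bit 5: prefix='00' -> emit 'j', reset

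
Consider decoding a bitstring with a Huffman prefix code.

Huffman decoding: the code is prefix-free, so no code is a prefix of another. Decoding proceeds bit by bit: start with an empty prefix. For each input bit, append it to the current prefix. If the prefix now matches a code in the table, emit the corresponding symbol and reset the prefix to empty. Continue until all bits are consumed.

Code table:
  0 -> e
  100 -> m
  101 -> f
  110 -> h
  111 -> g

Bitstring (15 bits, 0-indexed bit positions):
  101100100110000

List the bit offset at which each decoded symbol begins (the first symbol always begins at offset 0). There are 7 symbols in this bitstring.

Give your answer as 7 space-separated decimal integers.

Bit 0: prefix='1' (no match yet)
Bit 1: prefix='10' (no match yet)
Bit 2: prefix='101' -> emit 'f', reset
Bit 3: prefix='1' (no match yet)
Bit 4: prefix='10' (no match yet)
Bit 5: prefix='100' -> emit 'm', reset
Bit 6: prefix='1' (no match yet)
Bit 7: prefix='10' (no match yet)
Bit 8: prefix='100' -> emit 'm', reset
Bit 9: prefix='1' (no match yet)
Bit 10: prefix='11' (no match yet)
Bit 11: prefix='110' -> emit 'h', reset
Bit 12: prefix='0' -> emit 'e', reset
Bit 13: prefix='0' -> emit 'e', reset
Bit 14: prefix='0' -> emit 'e', reset

Answer: 0 3 6 9 12 13 14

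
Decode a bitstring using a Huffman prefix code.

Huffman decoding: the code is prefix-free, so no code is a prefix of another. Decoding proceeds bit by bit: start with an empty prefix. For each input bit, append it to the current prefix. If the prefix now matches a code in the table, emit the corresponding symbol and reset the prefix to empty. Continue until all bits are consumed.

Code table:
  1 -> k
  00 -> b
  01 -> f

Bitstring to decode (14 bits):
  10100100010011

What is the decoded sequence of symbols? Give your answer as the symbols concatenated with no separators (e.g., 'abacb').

Answer: kfbkbfbkk

Derivation:
Bit 0: prefix='1' -> emit 'k', reset
Bit 1: prefix='0' (no match yet)
Bit 2: prefix='01' -> emit 'f', reset
Bit 3: prefix='0' (no match yet)
Bit 4: prefix='00' -> emit 'b', reset
Bit 5: prefix='1' -> emit 'k', reset
Bit 6: prefix='0' (no match yet)
Bit 7: prefix='00' -> emit 'b', reset
Bit 8: prefix='0' (no match yet)
Bit 9: prefix='01' -> emit 'f', reset
Bit 10: prefix='0' (no match yet)
Bit 11: prefix='00' -> emit 'b', reset
Bit 12: prefix='1' -> emit 'k', reset
Bit 13: prefix='1' -> emit 'k', reset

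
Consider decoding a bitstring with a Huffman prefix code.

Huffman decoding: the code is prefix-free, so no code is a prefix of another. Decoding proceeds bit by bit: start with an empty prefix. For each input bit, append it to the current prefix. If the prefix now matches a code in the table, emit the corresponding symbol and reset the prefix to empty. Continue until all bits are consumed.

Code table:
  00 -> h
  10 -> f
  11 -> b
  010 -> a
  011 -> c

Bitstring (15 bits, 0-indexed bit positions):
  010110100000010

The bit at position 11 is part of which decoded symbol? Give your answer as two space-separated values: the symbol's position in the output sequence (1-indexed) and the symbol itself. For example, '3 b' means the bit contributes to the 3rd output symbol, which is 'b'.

Answer: 5 h

Derivation:
Bit 0: prefix='0' (no match yet)
Bit 1: prefix='01' (no match yet)
Bit 2: prefix='010' -> emit 'a', reset
Bit 3: prefix='1' (no match yet)
Bit 4: prefix='11' -> emit 'b', reset
Bit 5: prefix='0' (no match yet)
Bit 6: prefix='01' (no match yet)
Bit 7: prefix='010' -> emit 'a', reset
Bit 8: prefix='0' (no match yet)
Bit 9: prefix='00' -> emit 'h', reset
Bit 10: prefix='0' (no match yet)
Bit 11: prefix='00' -> emit 'h', reset
Bit 12: prefix='0' (no match yet)
Bit 13: prefix='01' (no match yet)
Bit 14: prefix='010' -> emit 'a', reset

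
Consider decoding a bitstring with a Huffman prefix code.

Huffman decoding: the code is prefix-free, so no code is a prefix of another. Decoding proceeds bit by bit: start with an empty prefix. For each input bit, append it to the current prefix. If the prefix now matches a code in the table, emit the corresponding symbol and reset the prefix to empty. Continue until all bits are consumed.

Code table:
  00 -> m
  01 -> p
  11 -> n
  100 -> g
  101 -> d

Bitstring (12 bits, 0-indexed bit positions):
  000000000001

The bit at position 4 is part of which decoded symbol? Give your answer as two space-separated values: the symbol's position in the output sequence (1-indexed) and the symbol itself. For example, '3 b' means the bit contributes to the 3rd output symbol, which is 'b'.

Answer: 3 m

Derivation:
Bit 0: prefix='0' (no match yet)
Bit 1: prefix='00' -> emit 'm', reset
Bit 2: prefix='0' (no match yet)
Bit 3: prefix='00' -> emit 'm', reset
Bit 4: prefix='0' (no match yet)
Bit 5: prefix='00' -> emit 'm', reset
Bit 6: prefix='0' (no match yet)
Bit 7: prefix='00' -> emit 'm', reset
Bit 8: prefix='0' (no match yet)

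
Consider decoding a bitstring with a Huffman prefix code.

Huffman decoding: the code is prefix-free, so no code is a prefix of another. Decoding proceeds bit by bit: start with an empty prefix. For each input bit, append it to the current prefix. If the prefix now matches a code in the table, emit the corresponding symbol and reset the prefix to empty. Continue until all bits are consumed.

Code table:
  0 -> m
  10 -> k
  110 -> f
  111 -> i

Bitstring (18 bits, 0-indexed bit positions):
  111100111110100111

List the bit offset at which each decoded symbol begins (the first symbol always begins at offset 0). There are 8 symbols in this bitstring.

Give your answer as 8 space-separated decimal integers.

Answer: 0 3 5 6 9 12 14 15

Derivation:
Bit 0: prefix='1' (no match yet)
Bit 1: prefix='11' (no match yet)
Bit 2: prefix='111' -> emit 'i', reset
Bit 3: prefix='1' (no match yet)
Bit 4: prefix='10' -> emit 'k', reset
Bit 5: prefix='0' -> emit 'm', reset
Bit 6: prefix='1' (no match yet)
Bit 7: prefix='11' (no match yet)
Bit 8: prefix='111' -> emit 'i', reset
Bit 9: prefix='1' (no match yet)
Bit 10: prefix='11' (no match yet)
Bit 11: prefix='110' -> emit 'f', reset
Bit 12: prefix='1' (no match yet)
Bit 13: prefix='10' -> emit 'k', reset
Bit 14: prefix='0' -> emit 'm', reset
Bit 15: prefix='1' (no match yet)
Bit 16: prefix='11' (no match yet)
Bit 17: prefix='111' -> emit 'i', reset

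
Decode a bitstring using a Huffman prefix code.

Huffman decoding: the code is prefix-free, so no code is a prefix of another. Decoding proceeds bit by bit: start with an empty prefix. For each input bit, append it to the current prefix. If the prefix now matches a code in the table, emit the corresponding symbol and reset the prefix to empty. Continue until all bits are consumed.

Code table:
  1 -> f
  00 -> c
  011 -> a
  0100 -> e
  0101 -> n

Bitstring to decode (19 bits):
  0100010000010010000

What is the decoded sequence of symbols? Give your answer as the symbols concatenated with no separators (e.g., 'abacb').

Answer: eecefcc

Derivation:
Bit 0: prefix='0' (no match yet)
Bit 1: prefix='01' (no match yet)
Bit 2: prefix='010' (no match yet)
Bit 3: prefix='0100' -> emit 'e', reset
Bit 4: prefix='0' (no match yet)
Bit 5: prefix='01' (no match yet)
Bit 6: prefix='010' (no match yet)
Bit 7: prefix='0100' -> emit 'e', reset
Bit 8: prefix='0' (no match yet)
Bit 9: prefix='00' -> emit 'c', reset
Bit 10: prefix='0' (no match yet)
Bit 11: prefix='01' (no match yet)
Bit 12: prefix='010' (no match yet)
Bit 13: prefix='0100' -> emit 'e', reset
Bit 14: prefix='1' -> emit 'f', reset
Bit 15: prefix='0' (no match yet)
Bit 16: prefix='00' -> emit 'c', reset
Bit 17: prefix='0' (no match yet)
Bit 18: prefix='00' -> emit 'c', reset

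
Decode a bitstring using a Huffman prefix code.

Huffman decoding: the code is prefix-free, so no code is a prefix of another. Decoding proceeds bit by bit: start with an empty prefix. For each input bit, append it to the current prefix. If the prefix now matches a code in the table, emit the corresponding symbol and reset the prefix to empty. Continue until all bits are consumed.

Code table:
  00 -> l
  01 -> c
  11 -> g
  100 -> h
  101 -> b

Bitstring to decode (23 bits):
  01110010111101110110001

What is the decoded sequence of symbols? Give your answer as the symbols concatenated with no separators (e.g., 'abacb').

Answer: cglbgbgchc

Derivation:
Bit 0: prefix='0' (no match yet)
Bit 1: prefix='01' -> emit 'c', reset
Bit 2: prefix='1' (no match yet)
Bit 3: prefix='11' -> emit 'g', reset
Bit 4: prefix='0' (no match yet)
Bit 5: prefix='00' -> emit 'l', reset
Bit 6: prefix='1' (no match yet)
Bit 7: prefix='10' (no match yet)
Bit 8: prefix='101' -> emit 'b', reset
Bit 9: prefix='1' (no match yet)
Bit 10: prefix='11' -> emit 'g', reset
Bit 11: prefix='1' (no match yet)
Bit 12: prefix='10' (no match yet)
Bit 13: prefix='101' -> emit 'b', reset
Bit 14: prefix='1' (no match yet)
Bit 15: prefix='11' -> emit 'g', reset
Bit 16: prefix='0' (no match yet)
Bit 17: prefix='01' -> emit 'c', reset
Bit 18: prefix='1' (no match yet)
Bit 19: prefix='10' (no match yet)
Bit 20: prefix='100' -> emit 'h', reset
Bit 21: prefix='0' (no match yet)
Bit 22: prefix='01' -> emit 'c', reset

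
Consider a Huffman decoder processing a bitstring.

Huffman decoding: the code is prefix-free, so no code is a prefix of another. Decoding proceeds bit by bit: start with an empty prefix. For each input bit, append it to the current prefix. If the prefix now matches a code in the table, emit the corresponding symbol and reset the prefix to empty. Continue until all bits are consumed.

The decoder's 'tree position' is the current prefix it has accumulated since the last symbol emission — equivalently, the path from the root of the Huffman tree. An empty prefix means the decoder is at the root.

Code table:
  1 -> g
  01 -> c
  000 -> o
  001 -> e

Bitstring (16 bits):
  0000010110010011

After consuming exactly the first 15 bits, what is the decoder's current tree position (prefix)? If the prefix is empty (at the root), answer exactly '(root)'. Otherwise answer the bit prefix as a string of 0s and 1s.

Bit 0: prefix='0' (no match yet)
Bit 1: prefix='00' (no match yet)
Bit 2: prefix='000' -> emit 'o', reset
Bit 3: prefix='0' (no match yet)
Bit 4: prefix='00' (no match yet)
Bit 5: prefix='001' -> emit 'e', reset
Bit 6: prefix='0' (no match yet)
Bit 7: prefix='01' -> emit 'c', reset
Bit 8: prefix='1' -> emit 'g', reset
Bit 9: prefix='0' (no match yet)
Bit 10: prefix='00' (no match yet)
Bit 11: prefix='001' -> emit 'e', reset
Bit 12: prefix='0' (no match yet)
Bit 13: prefix='00' (no match yet)
Bit 14: prefix='001' -> emit 'e', reset

Answer: (root)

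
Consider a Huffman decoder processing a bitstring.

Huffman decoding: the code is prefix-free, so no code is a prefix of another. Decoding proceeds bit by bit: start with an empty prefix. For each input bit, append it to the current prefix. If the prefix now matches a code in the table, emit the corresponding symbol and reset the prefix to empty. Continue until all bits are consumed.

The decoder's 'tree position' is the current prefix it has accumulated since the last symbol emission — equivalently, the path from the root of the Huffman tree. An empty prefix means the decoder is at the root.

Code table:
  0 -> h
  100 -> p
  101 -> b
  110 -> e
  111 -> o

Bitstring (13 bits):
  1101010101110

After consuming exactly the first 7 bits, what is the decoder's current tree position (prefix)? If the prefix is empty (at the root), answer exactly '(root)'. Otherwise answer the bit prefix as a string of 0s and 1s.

Bit 0: prefix='1' (no match yet)
Bit 1: prefix='11' (no match yet)
Bit 2: prefix='110' -> emit 'e', reset
Bit 3: prefix='1' (no match yet)
Bit 4: prefix='10' (no match yet)
Bit 5: prefix='101' -> emit 'b', reset
Bit 6: prefix='0' -> emit 'h', reset

Answer: (root)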